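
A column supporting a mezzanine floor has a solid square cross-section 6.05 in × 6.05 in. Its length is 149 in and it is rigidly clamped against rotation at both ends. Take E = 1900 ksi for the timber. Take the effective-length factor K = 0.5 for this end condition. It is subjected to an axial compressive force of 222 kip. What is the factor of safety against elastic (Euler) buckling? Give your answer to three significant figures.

I = a⁴/12 = 6.05⁴/12 = 111.6 in⁴
Effective length L_e = K·L = 0.5 × 149 = 74.50 in
P_cr = π²EI / L_e² = π² × 1900×10³ × 111.6 / 74.50² = 3.772×10^5 lb
Factor of safety n = P_cr / P = 377.21 / 222 = 1.70

n ≈ 1.70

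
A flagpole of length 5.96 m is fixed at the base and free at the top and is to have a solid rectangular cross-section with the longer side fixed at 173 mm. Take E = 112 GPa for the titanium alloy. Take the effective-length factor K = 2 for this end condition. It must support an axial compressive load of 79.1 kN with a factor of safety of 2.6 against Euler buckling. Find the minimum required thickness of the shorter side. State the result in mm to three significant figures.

Required P_cr = n·P = 2.6 × 79.1 = 205.7 kN
L_e = K·L = 2 × 5.96 = 11.92 m
Required I = P_cr·L_e²/(π²E) = 2.057×10^5 × 11.92² / (π² × 1.12×10^11) = 2.644×10^-5 m⁴
I_req = 2.644×10^7 mm⁴
Rectangle, weak axis: I_min = h·b³/12 with h = 173 mm fixed  ⇒  b = (12I/h)^(1/3) = 122 mm

b ≈ 122 mm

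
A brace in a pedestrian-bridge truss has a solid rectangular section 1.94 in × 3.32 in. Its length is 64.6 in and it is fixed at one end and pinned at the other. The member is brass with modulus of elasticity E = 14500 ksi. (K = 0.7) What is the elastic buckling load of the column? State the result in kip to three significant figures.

P_cr ≈ 141 kip

Buckling occurs about the weak axis: I_min = h·b³/12 with b = 1.94 in (the shorter side).
I_min = 3.32×1.94³/12 = 2.020 in⁴
Effective length L_e = K·L = 0.7 × 64.6 = 45.22 in
P_cr = π²EI / L_e² = π² × 14500×10³ × 2.020 / 45.22² = 1.414×10^5 lb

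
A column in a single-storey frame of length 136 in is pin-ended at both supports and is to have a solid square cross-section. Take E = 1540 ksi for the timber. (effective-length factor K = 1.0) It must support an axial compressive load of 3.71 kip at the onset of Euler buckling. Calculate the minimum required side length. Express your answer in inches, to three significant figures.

L_e = K·L = 1 × 136 = 136.0 in
Required I = P_cr·L_e²/(π²E) = 3.710×10^3 × 136.0² / (π² × 1.54×10^6) = 4.515 in⁴
Solid square: I = a⁴/12  ⇒  a = (12I)^(1/4) = (12×4.515)^(1/4) = 2.71 in

a ≈ 2.71 in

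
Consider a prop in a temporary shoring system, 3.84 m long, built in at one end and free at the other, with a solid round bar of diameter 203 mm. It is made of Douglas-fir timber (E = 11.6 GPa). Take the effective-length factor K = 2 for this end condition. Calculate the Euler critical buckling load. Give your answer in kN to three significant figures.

P_cr ≈ 162 kN

I = πd⁴/64 = π×203⁴/64 = 8.336×10^7 mm⁴
I = 8.336×10^7 mm⁴ = 8.336×10^-5 m⁴
Effective length L_e = K·L = 2 × 3.84 = 7.680 m
P_cr = π²EI / L_e² = π² × 11.6×10⁹ × 8.336×10^-5 / 7.680² = 1.618×10^5 N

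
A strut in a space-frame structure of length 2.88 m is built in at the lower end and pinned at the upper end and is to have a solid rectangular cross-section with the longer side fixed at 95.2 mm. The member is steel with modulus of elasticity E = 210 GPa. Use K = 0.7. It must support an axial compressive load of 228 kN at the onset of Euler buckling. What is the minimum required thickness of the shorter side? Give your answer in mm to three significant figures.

b ≈ 38.3 mm

L_e = K·L = 0.7 × 2.88 = 2.016 m
Required I = P_cr·L_e²/(π²E) = 2.280×10^5 × 2.016² / (π² × 2.10×10^11) = 4.471×10^-7 m⁴
I_req = 4.471×10^5 mm⁴
Rectangle, weak axis: I_min = h·b³/12 with h = 95.2 mm fixed  ⇒  b = (12I/h)^(1/3) = 38.3 mm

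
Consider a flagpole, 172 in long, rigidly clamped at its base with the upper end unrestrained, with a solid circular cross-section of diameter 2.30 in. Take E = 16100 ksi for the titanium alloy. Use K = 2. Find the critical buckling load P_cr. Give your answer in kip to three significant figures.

P_cr ≈ 1.84 kip

I = πd⁴/64 = π×2.30⁴/64 = 1.374 in⁴
Effective length L_e = K·L = 2 × 172 = 344.0 in
P_cr = π²EI / L_e² = π² × 16100×10³ × 1.374 / 344.0² = 1.845×10^3 lb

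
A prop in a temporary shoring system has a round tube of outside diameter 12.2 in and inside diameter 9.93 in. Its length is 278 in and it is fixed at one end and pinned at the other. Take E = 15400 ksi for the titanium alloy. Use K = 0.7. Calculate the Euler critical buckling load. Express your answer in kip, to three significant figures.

P_cr ≈ 2450 kip

d_o = 12.2 in, d_i = 9.93 in
I = π(d_o⁴ − d_i⁴)/64 = π(12.2⁴ − 9.930⁴)/64 = 610.2 in⁴
Effective length L_e = K·L = 0.7 × 278 = 194.6 in
P_cr = π²EI / L_e² = π² × 15400×10³ × 610.2 / 194.6² = 2.449×10^6 lb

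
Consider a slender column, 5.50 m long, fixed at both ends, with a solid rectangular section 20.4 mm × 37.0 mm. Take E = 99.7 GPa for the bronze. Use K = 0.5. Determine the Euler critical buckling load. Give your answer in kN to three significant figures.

P_cr ≈ 3.41 kN

Buckling occurs about the weak axis: I_min = h·b³/12 with b = 20.4 mm (the shorter side).
I_min = 37.0×20.4³/12 = 2.618×10^4 mm⁴
I = 2.618×10^4 mm⁴ = 2.618×10^-8 m⁴
Effective length L_e = K·L = 0.5 × 5.50 = 2.750 m
P_cr = π²EI / L_e² = π² × 99.7×10⁹ × 2.618×10^-8 / 2.750² = 3.406×10^3 N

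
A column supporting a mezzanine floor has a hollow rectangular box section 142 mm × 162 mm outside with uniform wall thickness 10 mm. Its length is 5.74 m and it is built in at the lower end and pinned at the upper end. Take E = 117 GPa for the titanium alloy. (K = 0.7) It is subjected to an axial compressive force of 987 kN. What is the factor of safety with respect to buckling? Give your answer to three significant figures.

Inner dimensions: h_i = 162 − 2×10 = 142.0 mm, b_i = 142 − 2×10 = 122.0 mm
Weak-axis I_min = (h_o·b_o³ − h_i·b_i³)/12 with b_o = 142, b_i = 122.0 mm (shorter outer/inner sides).
I_min = (162×142³ − 142.0×122.0³)/12 = 1.717×10^7 mm⁴
I = 1.717×10^7 mm⁴ = 1.717×10^-5 m⁴
Effective length L_e = K·L = 0.7 × 5.74 = 4.018 m
P_cr = π²EI / L_e² = π² × 117×10⁹ × 1.717×10^-5 / 4.018² = 1.228×10^6 N
Factor of safety n = P_cr / P = 1227.9 / 987 = 1.24

n ≈ 1.24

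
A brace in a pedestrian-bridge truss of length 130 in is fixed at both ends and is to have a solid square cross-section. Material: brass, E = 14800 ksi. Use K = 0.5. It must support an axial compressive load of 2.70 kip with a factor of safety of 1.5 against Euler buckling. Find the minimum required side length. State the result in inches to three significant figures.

Required P_cr = n·P = 1.5 × 2.70 = 4.050 kip
L_e = K·L = 0.5 × 130 = 65.00 in
Required I = P_cr·L_e²/(π²E) = 4.050×10^3 × 65.00² / (π² × 1.48×10^7) = 0.1171 in⁴
Solid square: I = a⁴/12  ⇒  a = (12I)^(1/4) = (12×0.1171)^(1/4) = 1.09 in

a ≈ 1.09 in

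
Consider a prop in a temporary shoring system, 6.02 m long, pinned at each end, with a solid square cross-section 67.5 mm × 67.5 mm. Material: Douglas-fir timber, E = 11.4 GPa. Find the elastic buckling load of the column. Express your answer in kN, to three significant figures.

I = a⁴/12 = 67.5⁴/12 = 1.730×10^6 mm⁴
I = 1.730×10^6 mm⁴ = 1.730×10^-6 m⁴
Effective length L_e = K·L = 1 × 6.02 = 6.020 m
P_cr = π²EI / L_e² = π² × 11.4×10⁹ × 1.730×10^-6 / 6.020² = 5.371×10^3 N

P_cr ≈ 5.37 kN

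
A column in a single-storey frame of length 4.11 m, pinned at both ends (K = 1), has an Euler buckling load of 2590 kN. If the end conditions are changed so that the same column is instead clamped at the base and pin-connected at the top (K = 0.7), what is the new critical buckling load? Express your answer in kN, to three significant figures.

P_cr ≈ 5290 kN

P_cr ∝ 1/K², so P_cr,new = P_cr,old × (K_old/K_new)² = 2590 × (1/0.7)²
= 2590 × 2.041 = 5290 kN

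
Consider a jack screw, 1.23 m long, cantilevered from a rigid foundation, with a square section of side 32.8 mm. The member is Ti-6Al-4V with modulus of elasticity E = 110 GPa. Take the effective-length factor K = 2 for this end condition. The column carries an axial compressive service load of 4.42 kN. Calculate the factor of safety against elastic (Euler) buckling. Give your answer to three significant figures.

n ≈ 3.91

I = a⁴/12 = 32.8⁴/12 = 9.645×10^4 mm⁴
I = 9.645×10^4 mm⁴ = 9.645×10^-8 m⁴
Effective length L_e = K·L = 2 × 1.23 = 2.460 m
P_cr = π²EI / L_e² = π² × 110×10⁹ × 9.645×10^-8 / 2.460² = 1.730×10^4 N
Factor of safety n = P_cr / P = 17.304 / 4.42 = 3.91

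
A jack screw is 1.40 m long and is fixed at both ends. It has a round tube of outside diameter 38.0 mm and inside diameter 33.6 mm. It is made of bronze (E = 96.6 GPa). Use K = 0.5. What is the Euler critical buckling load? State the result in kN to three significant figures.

P_cr ≈ 77.4 kN

d_o = 38.0 mm, d_i = 33.6 mm
I = π(d_o⁴ − d_i⁴)/64 = π(38.0⁴ − 33.60⁴)/64 = 3.979×10^4 mm⁴
I = 3.979×10^4 mm⁴ = 3.979×10^-8 m⁴
Effective length L_e = K·L = 0.5 × 1.40 = 0.7000 m
P_cr = π²EI / L_e² = π² × 96.6×10⁹ × 3.979×10^-8 / 0.7000² = 7.742×10^4 N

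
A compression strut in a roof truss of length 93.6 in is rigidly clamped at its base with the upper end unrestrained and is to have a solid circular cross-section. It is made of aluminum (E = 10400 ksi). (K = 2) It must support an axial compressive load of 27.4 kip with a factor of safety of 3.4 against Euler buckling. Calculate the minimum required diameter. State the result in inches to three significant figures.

d ≈ 5.05 in

Required P_cr = n·P = 3.4 × 27.4 = 93.16 kip
L_e = K·L = 2 × 93.6 = 187.2 in
Required I = P_cr·L_e²/(π²E) = 9.316×10^4 × 187.2² / (π² × 1.04×10^7) = 31.81 in⁴
Solid circle: I = πd⁴/64  ⇒  d = (64I/π)^(1/4) = (64×31.81/π)^(1/4) = 5.05 in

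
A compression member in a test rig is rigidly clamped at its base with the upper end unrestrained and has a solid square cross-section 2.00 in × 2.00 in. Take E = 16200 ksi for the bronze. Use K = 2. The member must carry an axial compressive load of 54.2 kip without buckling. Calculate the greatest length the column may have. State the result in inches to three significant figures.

I = a⁴/12 = 2.00⁴/12 = 1.333 in⁴
At the buckling limit P_cr = P = 5.420×10^4 lb
From P_cr = π²EI/(K·L)²:  L = (1/K)·√(π²EI/P_cr) = (1/2)·√(π²×1.62×10^7×1.333/5.420×10^4)
L = 31.4 in

L_max ≈ 31.4 in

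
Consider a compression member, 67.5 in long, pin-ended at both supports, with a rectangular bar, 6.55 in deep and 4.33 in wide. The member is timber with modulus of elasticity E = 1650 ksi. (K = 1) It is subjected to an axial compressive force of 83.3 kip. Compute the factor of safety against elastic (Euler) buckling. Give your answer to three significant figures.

n ≈ 1.90

Buckling occurs about the weak axis: I_min = h·b³/12 with b = 4.33 in (the shorter side).
I_min = 6.55×4.33³/12 = 44.31 in⁴
Effective length L_e = K·L = 1 × 67.5 = 67.50 in
P_cr = π²EI / L_e² = π² × 1650×10³ × 44.31 / 67.50² = 1.584×10^5 lb
Factor of safety n = P_cr / P = 158.38 / 83.3 = 1.90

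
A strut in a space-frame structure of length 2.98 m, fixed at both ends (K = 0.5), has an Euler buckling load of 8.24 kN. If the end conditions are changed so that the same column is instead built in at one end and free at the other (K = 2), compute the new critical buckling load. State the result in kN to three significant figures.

P_cr ∝ 1/K², so P_cr,new = P_cr,old × (K_old/K_new)² = 8.24 × (0.5/2)²
= 8.24 × 0.06250 = 0.515 kN

P_cr ≈ 0.515 kN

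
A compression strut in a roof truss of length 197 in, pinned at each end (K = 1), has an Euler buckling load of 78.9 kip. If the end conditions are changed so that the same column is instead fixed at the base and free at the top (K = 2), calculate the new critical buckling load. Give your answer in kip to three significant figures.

P_cr ≈ 19.7 kip

P_cr ∝ 1/K², so P_cr,new = P_cr,old × (K_old/K_new)² = 78.9 × (1/2)²
= 78.9 × 0.2500 = 19.7 kip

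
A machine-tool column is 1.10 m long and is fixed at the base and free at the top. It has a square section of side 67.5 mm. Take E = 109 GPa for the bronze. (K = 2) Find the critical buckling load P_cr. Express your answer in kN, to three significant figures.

I = a⁴/12 = 67.5⁴/12 = 1.730×10^6 mm⁴
I = 1.730×10^6 mm⁴ = 1.730×10^-6 m⁴
Effective length L_e = K·L = 2 × 1.10 = 2.200 m
P_cr = π²EI / L_e² = π² × 109×10⁹ × 1.730×10^-6 / 2.200² = 3.845×10^5 N

P_cr ≈ 385 kN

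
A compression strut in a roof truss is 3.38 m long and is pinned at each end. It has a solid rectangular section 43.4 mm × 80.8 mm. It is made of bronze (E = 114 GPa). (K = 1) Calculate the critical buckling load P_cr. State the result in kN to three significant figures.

P_cr ≈ 54.2 kN

Buckling occurs about the weak axis: I_min = h·b³/12 with b = 43.4 mm (the shorter side).
I_min = 80.8×43.4³/12 = 5.504×10^5 mm⁴
I = 5.504×10^5 mm⁴ = 5.504×10^-7 m⁴
Effective length L_e = K·L = 1 × 3.38 = 3.380 m
P_cr = π²EI / L_e² = π² × 114×10⁹ × 5.504×10^-7 / 3.380² = 5.421×10^4 N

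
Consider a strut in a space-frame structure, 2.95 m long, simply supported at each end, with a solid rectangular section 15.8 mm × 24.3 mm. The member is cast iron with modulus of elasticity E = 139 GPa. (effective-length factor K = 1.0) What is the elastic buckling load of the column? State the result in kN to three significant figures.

Buckling occurs about the weak axis: I_min = h·b³/12 with b = 15.8 mm (the shorter side).
I_min = 24.3×15.8³/12 = 7.987×10^3 mm⁴
I = 7.987×10^3 mm⁴ = 7.987×10^-9 m⁴
Effective length L_e = K·L = 1 × 2.95 = 2.950 m
P_cr = π²EI / L_e² = π² × 139×10⁹ × 7.987×10^-9 / 2.950² = 1.259×10^3 N

P_cr ≈ 1.26 kN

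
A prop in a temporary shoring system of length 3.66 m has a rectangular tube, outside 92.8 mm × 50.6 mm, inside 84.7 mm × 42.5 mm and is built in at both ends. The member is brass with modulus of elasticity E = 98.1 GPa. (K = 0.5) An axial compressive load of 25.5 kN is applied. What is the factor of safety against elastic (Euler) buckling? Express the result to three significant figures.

n ≈ 5.22

Weak-axis I_min = (h_o·b_o³ − h_i·b_i³)/12 with b_o = 50.6, b_i = 42.50 mm (shorter outer/inner sides).
I_min = (92.8×50.6³ − 84.70×42.50³)/12 = 4.600×10^5 mm⁴
I = 4.600×10^5 mm⁴ = 4.600×10^-7 m⁴
Effective length L_e = K·L = 0.5 × 3.66 = 1.830 m
P_cr = π²EI / L_e² = π² × 98.1×10⁹ × 4.600×10^-7 / 1.830² = 1.330×10^5 N
Factor of safety n = P_cr / P = 133.01 / 25.5 = 5.22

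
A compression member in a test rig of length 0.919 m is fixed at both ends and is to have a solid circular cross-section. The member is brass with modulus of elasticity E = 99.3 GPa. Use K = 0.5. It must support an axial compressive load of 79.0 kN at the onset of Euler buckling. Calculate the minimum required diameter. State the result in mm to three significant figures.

L_e = K·L = 0.5 × 0.919 = 0.4595 m
Required I = P_cr·L_e²/(π²E) = 7.900×10^4 × 0.4595² / (π² × 9.93×10^10) = 1.702×10^-8 m⁴
I_req = 1.702×10^4 mm⁴
Solid circle: I = πd⁴/64  ⇒  d = (64I/π)^(1/4) = (64×1.702×10^4/π)^(1/4) = 24.3 mm

d ≈ 24.3 mm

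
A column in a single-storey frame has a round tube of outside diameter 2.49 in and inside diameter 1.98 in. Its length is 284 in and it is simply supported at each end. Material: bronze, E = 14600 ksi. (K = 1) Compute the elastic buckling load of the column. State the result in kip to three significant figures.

d_o = 2.49 in, d_i = 1.98 in
I = π(d_o⁴ − d_i⁴)/64 = π(2.49⁴ − 1.980⁴)/64 = 1.133 in⁴
Effective length L_e = K·L = 1 × 284 = 284.0 in
P_cr = π²EI / L_e² = π² × 14600×10³ × 1.133 / 284.0² = 2.023×10^3 lb

P_cr ≈ 2.02 kip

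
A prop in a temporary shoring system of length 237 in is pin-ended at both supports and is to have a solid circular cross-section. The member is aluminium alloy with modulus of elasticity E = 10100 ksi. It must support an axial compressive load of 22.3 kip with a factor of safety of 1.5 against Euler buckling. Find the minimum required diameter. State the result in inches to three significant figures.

Required P_cr = n·P = 1.5 × 22.3 = 33.45 kip
L_e = K·L = 1 × 237 = 237.0 in
Required I = P_cr·L_e²/(π²E) = 3.345×10^4 × 237.0² / (π² × 1.01×10^7) = 18.85 in⁴
Solid circle: I = πd⁴/64  ⇒  d = (64I/π)^(1/4) = (64×18.85/π)^(1/4) = 4.43 in

d ≈ 4.43 in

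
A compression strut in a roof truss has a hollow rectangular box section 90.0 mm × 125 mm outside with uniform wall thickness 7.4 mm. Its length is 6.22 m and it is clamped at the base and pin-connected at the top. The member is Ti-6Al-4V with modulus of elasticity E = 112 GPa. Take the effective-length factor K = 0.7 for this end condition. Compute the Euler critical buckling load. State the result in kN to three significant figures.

P_cr ≈ 215 kN

Inner dimensions: h_i = 125 − 2×7.4 = 110.2 mm, b_i = 90.0 − 2×7.4 = 75.20 mm
Weak-axis I_min = (h_o·b_o³ − h_i·b_i³)/12 with b_o = 90.0, b_i = 75.20 mm (shorter outer/inner sides).
I_min = (125×90.0³ − 110.2×75.20³)/12 = 3.688×10^6 mm⁴
I = 3.688×10^6 mm⁴ = 3.688×10^-6 m⁴
Effective length L_e = K·L = 0.7 × 6.22 = 4.354 m
P_cr = π²EI / L_e² = π² × 112×10⁹ × 3.688×10^-6 / 4.354² = 2.151×10^5 N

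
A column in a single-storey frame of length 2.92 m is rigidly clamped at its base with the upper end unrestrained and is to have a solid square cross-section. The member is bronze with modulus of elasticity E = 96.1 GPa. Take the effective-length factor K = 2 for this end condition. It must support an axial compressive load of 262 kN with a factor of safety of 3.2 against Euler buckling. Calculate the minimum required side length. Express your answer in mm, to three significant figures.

a ≈ 138 mm

Required P_cr = n·P = 3.2 × 262 = 838.4 kN
L_e = K·L = 2 × 2.92 = 5.840 m
Required I = P_cr·L_e²/(π²E) = 8.384×10^5 × 5.840² / (π² × 9.61×10^10) = 3.015×10^-5 m⁴
I_req = 3.015×10^7 mm⁴
Solid square: I = a⁴/12  ⇒  a = (12I)^(1/4) = (12×3.015×10^7)^(1/4) = 138 mm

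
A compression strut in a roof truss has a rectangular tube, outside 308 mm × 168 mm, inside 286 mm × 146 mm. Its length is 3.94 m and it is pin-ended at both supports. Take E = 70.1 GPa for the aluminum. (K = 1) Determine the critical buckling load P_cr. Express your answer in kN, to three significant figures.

P_cr ≈ 2120 kN

Weak-axis I_min = (h_o·b_o³ − h_i·b_i³)/12 with b_o = 168, b_i = 146.0 mm (shorter outer/inner sides).
I_min = (308×168³ − 286.0×146.0³)/12 = 4.753×10^7 mm⁴
I = 4.753×10^7 mm⁴ = 4.753×10^-5 m⁴
Effective length L_e = K·L = 1 × 3.94 = 3.940 m
P_cr = π²EI / L_e² = π² × 70.1×10⁹ × 4.753×10^-5 / 3.940² = 2.118×10^6 N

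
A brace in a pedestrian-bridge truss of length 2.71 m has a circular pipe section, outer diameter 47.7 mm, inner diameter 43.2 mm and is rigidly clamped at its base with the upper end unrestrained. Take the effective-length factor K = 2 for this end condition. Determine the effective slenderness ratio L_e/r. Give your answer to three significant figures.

d_o = 47.7 mm, d_i = 43.2 mm
I = π(d_o⁴ − d_i⁴)/64 = π(47.7⁴ − 43.20⁴)/64 = 8.316×10^4 mm⁴
A = 321.3 mm²;  r_min = √(I/A) = √(8.316×10^4/321.3) = 16.09 mm
L_e = K·L = 2 × 2.71 m = 5.420 m = 5420.0 mm
λ = L_e / r_min = 5420.0 / 16.09 = 337

λ ≈ 337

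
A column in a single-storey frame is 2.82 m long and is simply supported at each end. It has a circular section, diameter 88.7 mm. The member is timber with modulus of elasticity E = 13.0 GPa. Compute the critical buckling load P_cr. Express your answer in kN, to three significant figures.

P_cr ≈ 49.0 kN

I = πd⁴/64 = π×88.7⁴/64 = 3.039×10^6 mm⁴
I = 3.039×10^6 mm⁴ = 3.039×10^-6 m⁴
Effective length L_e = K·L = 1 × 2.82 = 2.820 m
P_cr = π²EI / L_e² = π² × 13.0×10⁹ × 3.039×10^-6 / 2.820² = 4.902×10^4 N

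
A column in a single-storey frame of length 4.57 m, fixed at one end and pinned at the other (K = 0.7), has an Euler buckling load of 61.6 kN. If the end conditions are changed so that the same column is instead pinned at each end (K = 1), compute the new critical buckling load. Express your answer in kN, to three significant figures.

P_cr ≈ 30.2 kN

P_cr ∝ 1/K², so P_cr,new = P_cr,old × (K_old/K_new)² = 61.6 × (0.7/1)²
= 61.6 × 0.4900 = 30.2 kN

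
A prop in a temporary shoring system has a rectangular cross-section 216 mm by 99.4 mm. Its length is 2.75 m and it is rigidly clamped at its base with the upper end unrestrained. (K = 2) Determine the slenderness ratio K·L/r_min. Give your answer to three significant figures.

λ ≈ 192

Buckling occurs about the weak axis: I_min = h·b³/12 with b = 99.4 mm (the shorter side).
I_min = 216×99.4³/12 = 1.768×10^7 mm⁴
A = 2.147×10^4 mm²;  r_min = √(I/A) = √(1.768×10^7/2.147×10^4) = 28.69 mm
L_e = K·L = 2 × 2.75 m = 5.500 m = 5500.0 mm
λ = L_e / r_min = 5500.0 / 28.69 = 192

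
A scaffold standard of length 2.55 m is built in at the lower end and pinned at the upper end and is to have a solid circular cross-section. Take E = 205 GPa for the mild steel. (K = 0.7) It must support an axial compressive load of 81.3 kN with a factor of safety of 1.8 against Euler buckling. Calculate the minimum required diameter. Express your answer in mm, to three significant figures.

Required P_cr = n·P = 1.8 × 81.3 = 146.3 kN
L_e = K·L = 0.7 × 2.55 = 1.785 m
Required I = P_cr·L_e²/(π²E) = 1.463×10^5 × 1.785² / (π² × 2.05×10^11) = 2.305×10^-7 m⁴
I_req = 2.305×10^5 mm⁴
Solid circle: I = πd⁴/64  ⇒  d = (64I/π)^(1/4) = (64×2.305×10^5/π)^(1/4) = 46.5 mm

d ≈ 46.5 mm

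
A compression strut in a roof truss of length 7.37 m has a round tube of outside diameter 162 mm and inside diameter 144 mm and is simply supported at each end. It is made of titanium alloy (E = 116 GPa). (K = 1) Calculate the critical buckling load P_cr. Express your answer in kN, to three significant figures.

P_cr ≈ 268 kN

d_o = 162 mm, d_i = 144 mm
I = π(d_o⁴ − d_i⁴)/64 = π(162⁴ − 144.0⁴)/64 = 1.270×10^7 mm⁴
I = 1.270×10^7 mm⁴ = 1.270×10^-5 m⁴
Effective length L_e = K·L = 1 × 7.37 = 7.370 m
P_cr = π²EI / L_e² = π² × 116×10⁹ × 1.270×10^-5 / 7.370² = 2.677×10^5 N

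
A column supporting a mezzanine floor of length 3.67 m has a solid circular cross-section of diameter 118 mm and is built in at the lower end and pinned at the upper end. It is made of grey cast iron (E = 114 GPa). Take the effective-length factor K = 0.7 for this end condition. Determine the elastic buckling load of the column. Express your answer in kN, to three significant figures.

P_cr ≈ 1620 kN

I = πd⁴/64 = π×118⁴/64 = 9.517×10^6 mm⁴
I = 9.517×10^6 mm⁴ = 9.517×10^-6 m⁴
Effective length L_e = K·L = 0.7 × 3.67 = 2.569 m
P_cr = π²EI / L_e² = π² × 114×10⁹ × 9.517×10^-6 / 2.569² = 1.622×10^6 N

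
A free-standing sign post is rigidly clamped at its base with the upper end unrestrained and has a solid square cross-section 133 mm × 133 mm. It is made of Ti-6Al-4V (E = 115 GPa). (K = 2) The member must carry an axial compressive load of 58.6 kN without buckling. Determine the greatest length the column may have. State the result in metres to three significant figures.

I = a⁴/12 = 133⁴/12 = 2.608×10^7 mm⁴
I = 2.608×10^-5 m⁴
At the buckling limit P_cr = P = 5.860×10^4 N
From P_cr = π²EI/(K·L)²:  L = (1/K)·√(π²EI/P_cr) = (1/2)·√(π²×1.15×10^11×2.608×10^-5/5.860×10^4)
L = 11.2 m

L_max ≈ 11.2 m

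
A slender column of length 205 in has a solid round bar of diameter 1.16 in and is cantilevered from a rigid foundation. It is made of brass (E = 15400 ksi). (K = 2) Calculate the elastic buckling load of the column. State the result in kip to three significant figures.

P_cr ≈ 0.0804 kip

I = πd⁴/64 = π×1.16⁴/64 = 8.888×10^-2 in⁴
Effective length L_e = K·L = 2 × 205 = 410.0 in
P_cr = π²EI / L_e² = π² × 15400×10³ × 8.888×10^-2 / 410.0² = 80.36 lb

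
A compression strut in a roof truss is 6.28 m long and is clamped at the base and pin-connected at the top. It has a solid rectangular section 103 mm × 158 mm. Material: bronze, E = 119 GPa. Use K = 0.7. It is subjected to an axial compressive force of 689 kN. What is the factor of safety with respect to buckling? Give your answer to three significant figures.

Buckling occurs about the weak axis: I_min = h·b³/12 with b = 103 mm (the shorter side).
I_min = 158×103³/12 = 1.439×10^7 mm⁴
I = 1.439×10^7 mm⁴ = 1.439×10^-5 m⁴
Effective length L_e = K·L = 0.7 × 6.28 = 4.396 m
P_cr = π²EI / L_e² = π² × 119×10⁹ × 1.439×10^-5 / 4.396² = 8.744×10^5 N
Factor of safety n = P_cr / P = 874.42 / 689 = 1.27

n ≈ 1.27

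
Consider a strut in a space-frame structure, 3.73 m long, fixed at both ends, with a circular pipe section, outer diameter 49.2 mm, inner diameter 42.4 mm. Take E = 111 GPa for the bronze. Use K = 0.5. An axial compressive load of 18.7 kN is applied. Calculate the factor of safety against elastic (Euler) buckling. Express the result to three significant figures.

n ≈ 2.17

d_o = 49.2 mm, d_i = 42.4 mm
I = π(d_o⁴ − d_i⁴)/64 = π(49.2⁴ − 42.40⁴)/64 = 1.290×10^5 mm⁴
I = 1.290×10^5 mm⁴ = 1.290×10^-7 m⁴
Effective length L_e = K·L = 0.5 × 3.73 = 1.865 m
P_cr = π²EI / L_e² = π² × 111×10⁹ × 1.290×10^-7 / 1.865² = 4.062×10^4 N
Factor of safety n = P_cr / P = 40.624 / 18.7 = 2.17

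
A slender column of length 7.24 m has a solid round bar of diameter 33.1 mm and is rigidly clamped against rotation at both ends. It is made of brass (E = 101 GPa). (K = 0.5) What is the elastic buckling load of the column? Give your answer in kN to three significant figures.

I = πd⁴/64 = π×33.1⁴/64 = 5.892×10^4 mm⁴
I = 5.892×10^4 mm⁴ = 5.892×10^-8 m⁴
Effective length L_e = K·L = 0.5 × 7.24 = 3.620 m
P_cr = π²EI / L_e² = π² × 101×10⁹ × 5.892×10^-8 / 3.620² = 4.482×10^3 N

P_cr ≈ 4.48 kN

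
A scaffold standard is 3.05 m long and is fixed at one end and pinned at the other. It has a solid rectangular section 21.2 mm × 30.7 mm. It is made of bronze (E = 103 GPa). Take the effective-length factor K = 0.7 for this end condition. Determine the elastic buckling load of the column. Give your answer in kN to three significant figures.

Buckling occurs about the weak axis: I_min = h·b³/12 with b = 21.2 mm (the shorter side).
I_min = 30.7×21.2³/12 = 2.438×10^4 mm⁴
I = 2.438×10^4 mm⁴ = 2.438×10^-8 m⁴
Effective length L_e = K·L = 0.7 × 3.05 = 2.135 m
P_cr = π²EI / L_e² = π² × 103×10⁹ × 2.438×10^-8 / 2.135² = 5.436×10^3 N

P_cr ≈ 5.44 kN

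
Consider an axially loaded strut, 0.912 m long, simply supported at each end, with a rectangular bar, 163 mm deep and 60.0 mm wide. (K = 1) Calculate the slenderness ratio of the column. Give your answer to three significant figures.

For a rectangle r_min = b/√12 = 60.0/√12 = 17.32 mm
L_e = K·L = 1 × 0.912 m = 0.9120 m = 912.00 mm
λ = L_e / r_min = 912.00 / 17.32 = 52.7

λ ≈ 52.7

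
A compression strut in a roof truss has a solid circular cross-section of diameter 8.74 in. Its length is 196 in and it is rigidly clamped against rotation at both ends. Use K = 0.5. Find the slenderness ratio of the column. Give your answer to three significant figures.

λ ≈ 44.9

For a solid circle r = d/4 = 8.74/4 = 2.185 in
L_e = K·L = 0.5 × 196 = 98.00 in
λ = L_e / r_min = 98.000 / 2.185 = 44.9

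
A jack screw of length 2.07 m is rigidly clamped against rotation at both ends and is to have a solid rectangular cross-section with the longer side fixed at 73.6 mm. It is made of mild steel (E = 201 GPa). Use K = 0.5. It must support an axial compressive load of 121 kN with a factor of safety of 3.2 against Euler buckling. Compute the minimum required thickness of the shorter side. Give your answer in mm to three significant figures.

b ≈ 32.4 mm

Required P_cr = n·P = 3.2 × 121 = 387.2 kN
L_e = K·L = 0.5 × 2.07 = 1.035 m
Required I = P_cr·L_e²/(π²E) = 3.872×10^5 × 1.035² / (π² × 2.01×10^11) = 2.091×10^-7 m⁴
I_req = 2.091×10^5 mm⁴
Rectangle, weak axis: I_min = h·b³/12 with h = 73.6 mm fixed  ⇒  b = (12I/h)^(1/3) = 32.4 mm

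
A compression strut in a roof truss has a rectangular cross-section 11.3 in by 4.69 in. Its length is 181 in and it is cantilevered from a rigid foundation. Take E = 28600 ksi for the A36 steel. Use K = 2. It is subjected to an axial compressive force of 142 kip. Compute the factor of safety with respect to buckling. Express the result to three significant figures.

Buckling occurs about the weak axis: I_min = h·b³/12 with b = 4.69 in (the shorter side).
I_min = 11.3×4.69³/12 = 97.14 in⁴
Effective length L_e = K·L = 2 × 181 = 362.0 in
P_cr = π²EI / L_e² = π² × 28600×10³ × 97.14 / 362.0² = 2.092×10^5 lb
Factor of safety n = P_cr / P = 209.25 / 142 = 1.47

n ≈ 1.47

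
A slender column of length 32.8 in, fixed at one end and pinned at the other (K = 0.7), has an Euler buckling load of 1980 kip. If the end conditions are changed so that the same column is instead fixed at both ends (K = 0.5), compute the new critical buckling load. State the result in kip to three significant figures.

P_cr ≈ 3880 kip

P_cr ∝ 1/K², so P_cr,new = P_cr,old × (K_old/K_new)² = 1980 × (0.7/0.5)²
= 1980 × 1.960 = 3880 kip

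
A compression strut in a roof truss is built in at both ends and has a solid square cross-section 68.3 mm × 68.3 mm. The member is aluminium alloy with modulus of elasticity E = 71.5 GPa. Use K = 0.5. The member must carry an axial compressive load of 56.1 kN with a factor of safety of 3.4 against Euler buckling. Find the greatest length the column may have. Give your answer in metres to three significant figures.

I = a⁴/12 = 68.3⁴/12 = 1.813×10^6 mm⁴
I = 1.813×10^-6 m⁴
Required critical load P_cr = n·P = 3.4 × 56.1 = 190.7 kN = 1.907×10^5 N
From P_cr = π²EI/(K·L)²:  L = (1/K)·√(π²EI/P_cr) = (1/0.5)·√(π²×7.15×10^10×1.813×10^-6/1.907×10^5)
L = 5.18 m

L_max ≈ 5.18 m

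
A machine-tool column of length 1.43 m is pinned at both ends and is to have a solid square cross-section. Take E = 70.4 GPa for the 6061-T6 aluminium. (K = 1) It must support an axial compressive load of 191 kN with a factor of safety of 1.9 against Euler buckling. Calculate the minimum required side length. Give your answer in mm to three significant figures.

Required P_cr = n·P = 1.9 × 191 = 362.9 kN
L_e = K·L = 1 × 1.43 = 1.430 m
Required I = P_cr·L_e²/(π²E) = 3.629×10^5 × 1.430² / (π² × 7.04×10^10) = 1.068×10^-6 m⁴
I_req = 1.068×10^6 mm⁴
Solid square: I = a⁴/12  ⇒  a = (12I)^(1/4) = (12×1.068×10^6)^(1/4) = 59.8 mm

a ≈ 59.8 mm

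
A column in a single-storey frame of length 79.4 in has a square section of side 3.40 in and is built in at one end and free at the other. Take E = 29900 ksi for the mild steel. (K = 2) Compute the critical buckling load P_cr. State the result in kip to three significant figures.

P_cr ≈ 130 kip

I = a⁴/12 = 3.40⁴/12 = 11.14 in⁴
Effective length L_e = K·L = 2 × 79.4 = 158.8 in
P_cr = π²EI / L_e² = π² × 29900×10³ × 11.14 / 158.8² = 1.303×10^5 lb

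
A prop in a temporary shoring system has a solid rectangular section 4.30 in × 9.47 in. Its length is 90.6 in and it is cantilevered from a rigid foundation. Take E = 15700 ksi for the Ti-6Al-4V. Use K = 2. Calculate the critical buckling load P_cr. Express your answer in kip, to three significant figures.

P_cr ≈ 296 kip

Buckling occurs about the weak axis: I_min = h·b³/12 with b = 4.30 in (the shorter side).
I_min = 9.47×4.30³/12 = 62.74 in⁴
Effective length L_e = K·L = 2 × 90.6 = 181.2 in
P_cr = π²EI / L_e² = π² × 15700×10³ × 62.74 / 181.2² = 2.961×10^5 lb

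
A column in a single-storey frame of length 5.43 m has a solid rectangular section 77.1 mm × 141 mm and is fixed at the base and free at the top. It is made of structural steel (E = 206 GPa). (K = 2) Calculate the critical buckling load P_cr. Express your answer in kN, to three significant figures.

Buckling occurs about the weak axis: I_min = h·b³/12 with b = 77.1 mm (the shorter side).
I_min = 141×77.1³/12 = 5.385×10^6 mm⁴
I = 5.385×10^6 mm⁴ = 5.385×10^-6 m⁴
Effective length L_e = K·L = 2 × 5.43 = 10.86 m
P_cr = π²EI / L_e² = π² × 206×10⁹ × 5.385×10^-6 / 10.86² = 9.283×10^4 N

P_cr ≈ 92.8 kN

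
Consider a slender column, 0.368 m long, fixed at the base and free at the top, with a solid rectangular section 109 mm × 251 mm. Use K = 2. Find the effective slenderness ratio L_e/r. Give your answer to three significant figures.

For a rectangle r_min = b/√12 = 109/√12 = 31.47 mm
L_e = K·L = 2 × 0.368 m = 0.7360 m = 736.00 mm
λ = L_e / r_min = 736.00 / 31.47 = 23.4

λ ≈ 23.4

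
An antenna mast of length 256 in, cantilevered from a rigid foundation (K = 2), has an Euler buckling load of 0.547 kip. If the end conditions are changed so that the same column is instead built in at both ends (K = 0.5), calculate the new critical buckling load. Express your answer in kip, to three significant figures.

P_cr ≈ 8.75 kip

P_cr ∝ 1/K², so P_cr,new = P_cr,old × (K_old/K_new)² = 0.547 × (2/0.5)²
= 0.547 × 16.00 = 8.75 kip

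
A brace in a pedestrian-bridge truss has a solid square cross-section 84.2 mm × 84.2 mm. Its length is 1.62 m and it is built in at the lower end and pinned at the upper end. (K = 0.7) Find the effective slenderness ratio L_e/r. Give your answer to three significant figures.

λ ≈ 46.7

For a square r = a/√12 = 84.2/√12 = 24.31 mm
L_e = K·L = 0.7 × 1.62 m = 1.134 m = 1134.0 mm
λ = L_e / r_min = 1134.0 / 24.31 = 46.7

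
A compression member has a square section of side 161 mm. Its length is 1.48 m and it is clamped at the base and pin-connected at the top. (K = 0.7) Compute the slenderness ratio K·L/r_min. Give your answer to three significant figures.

λ ≈ 22.3

For a square r = a/√12 = 161/√12 = 46.48 mm
L_e = K·L = 0.7 × 1.48 m = 1.036 m = 1036.0 mm
λ = L_e / r_min = 1036.0 / 46.48 = 22.3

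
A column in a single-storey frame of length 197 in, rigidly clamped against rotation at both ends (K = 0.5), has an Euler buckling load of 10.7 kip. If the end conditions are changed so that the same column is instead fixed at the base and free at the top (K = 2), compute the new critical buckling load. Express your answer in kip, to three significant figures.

P_cr ≈ 0.669 kip

P_cr ∝ 1/K², so P_cr,new = P_cr,old × (K_old/K_new)² = 10.7 × (0.5/2)²
= 10.7 × 0.06250 = 0.669 kip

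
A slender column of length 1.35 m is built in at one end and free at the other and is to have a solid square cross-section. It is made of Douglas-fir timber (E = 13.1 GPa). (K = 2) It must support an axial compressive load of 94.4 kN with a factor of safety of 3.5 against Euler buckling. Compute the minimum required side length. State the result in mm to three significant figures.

a ≈ 122 mm

Required P_cr = n·P = 3.5 × 94.4 = 330.4 kN
L_e = K·L = 2 × 1.35 = 2.700 m
Required I = P_cr·L_e²/(π²E) = 3.304×10^5 × 2.700² / (π² × 1.31×10^10) = 1.863×10^-5 m⁴
I_req = 1.863×10^7 mm⁴
Solid square: I = a⁴/12  ⇒  a = (12I)^(1/4) = (12×1.863×10^7)^(1/4) = 122 mm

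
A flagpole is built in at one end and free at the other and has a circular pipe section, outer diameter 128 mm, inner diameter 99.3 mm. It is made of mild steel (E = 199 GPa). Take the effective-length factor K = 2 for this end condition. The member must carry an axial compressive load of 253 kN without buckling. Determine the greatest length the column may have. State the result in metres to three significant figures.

L_max ≈ 4.04 m

d_o = 128 mm, d_i = 99.3 mm
I = π(d_o⁴ − d_i⁴)/64 = π(128⁴ − 99.30⁴)/64 = 8.404×10^6 mm⁴
I = 8.404×10^-6 m⁴
At the buckling limit P_cr = P = 2.530×10^5 N
From P_cr = π²EI/(K·L)²:  L = (1/K)·√(π²EI/P_cr) = (1/2)·√(π²×1.99×10^11×8.404×10^-6/2.530×10^5)
L = 4.04 m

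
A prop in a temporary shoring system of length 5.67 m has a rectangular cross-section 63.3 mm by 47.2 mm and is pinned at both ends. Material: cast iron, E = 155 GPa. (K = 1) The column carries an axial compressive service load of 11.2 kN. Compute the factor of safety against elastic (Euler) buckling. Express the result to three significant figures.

n ≈ 2.36

Buckling occurs about the weak axis: I_min = h·b³/12 with b = 47.2 mm (the shorter side).
I_min = 63.3×47.2³/12 = 5.547×10^5 mm⁴
I = 5.547×10^5 mm⁴ = 5.547×10^-7 m⁴
Effective length L_e = K·L = 1 × 5.67 = 5.670 m
P_cr = π²EI / L_e² = π² × 155×10⁹ × 5.547×10^-7 / 5.670² = 2.639×10^4 N
Factor of safety n = P_cr / P = 26.395 / 11.2 = 2.36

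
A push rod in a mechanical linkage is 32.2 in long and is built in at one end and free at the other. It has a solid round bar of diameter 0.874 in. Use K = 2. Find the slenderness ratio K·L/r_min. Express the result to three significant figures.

For a solid circle r = d/4 = 0.874/4 = 0.2185 in
L_e = K·L = 2 × 32.2 = 64.40 in
λ = L_e / r_min = 64.400 / 0.2185 = 295

λ ≈ 295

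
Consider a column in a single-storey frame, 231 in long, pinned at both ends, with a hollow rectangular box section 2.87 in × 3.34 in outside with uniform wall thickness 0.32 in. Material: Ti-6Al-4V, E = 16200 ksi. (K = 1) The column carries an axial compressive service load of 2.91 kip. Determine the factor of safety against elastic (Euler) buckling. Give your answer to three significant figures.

n ≈ 4.21

Inner dimensions: h_i = 3.34 − 2×0.32 = 2.700 in, b_i = 2.87 − 2×0.32 = 2.230 in
Weak-axis I_min = (h_o·b_o³ − h_i·b_i³)/12 with b_o = 2.87, b_i = 2.230 in (shorter outer/inner sides).
I_min = (3.34×2.87³ − 2.700×2.230³)/12 = 4.085 in⁴
Effective length L_e = K·L = 1 × 231 = 231.0 in
P_cr = π²EI / L_e² = π² × 16200×10³ × 4.085 / 231.0² = 1.224×10^4 lb
Factor of safety n = P_cr / P = 12.239 / 2.91 = 4.21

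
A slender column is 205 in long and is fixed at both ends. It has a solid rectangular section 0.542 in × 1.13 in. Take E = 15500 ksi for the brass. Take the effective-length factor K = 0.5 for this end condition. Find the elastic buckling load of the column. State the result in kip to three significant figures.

Buckling occurs about the weak axis: I_min = h·b³/12 with b = 0.542 in (the shorter side).
I_min = 1.13×0.542³/12 = 1.499×10^-2 in⁴
Effective length L_e = K·L = 0.5 × 205 = 102.5 in
P_cr = π²EI / L_e² = π² × 15500×10³ × 1.499×10^-2 / 102.5² = 218.3 lb

P_cr ≈ 0.218 kip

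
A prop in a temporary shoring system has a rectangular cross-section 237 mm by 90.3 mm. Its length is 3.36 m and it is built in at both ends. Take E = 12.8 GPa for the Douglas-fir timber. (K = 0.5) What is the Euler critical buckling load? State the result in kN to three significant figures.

P_cr ≈ 651 kN

Buckling occurs about the weak axis: I_min = h·b³/12 with b = 90.3 mm (the shorter side).
I_min = 237×90.3³/12 = 1.454×10^7 mm⁴
I = 1.454×10^7 mm⁴ = 1.454×10^-5 m⁴
Effective length L_e = K·L = 0.5 × 3.36 = 1.680 m
P_cr = π²EI / L_e² = π² × 12.8×10⁹ × 1.454×10^-5 / 1.680² = 6.509×10^5 N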